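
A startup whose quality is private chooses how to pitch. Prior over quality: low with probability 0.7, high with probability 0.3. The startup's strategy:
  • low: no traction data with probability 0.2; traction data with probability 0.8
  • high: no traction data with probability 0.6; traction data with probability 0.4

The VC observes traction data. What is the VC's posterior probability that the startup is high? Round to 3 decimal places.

0.176

P(traction data) = 0.7·0.8 + 0.3·0.4 = 0.68
P(high | traction data) = (0.3·0.4) / 0.68 = 0.12 / 0.68 = 0.176471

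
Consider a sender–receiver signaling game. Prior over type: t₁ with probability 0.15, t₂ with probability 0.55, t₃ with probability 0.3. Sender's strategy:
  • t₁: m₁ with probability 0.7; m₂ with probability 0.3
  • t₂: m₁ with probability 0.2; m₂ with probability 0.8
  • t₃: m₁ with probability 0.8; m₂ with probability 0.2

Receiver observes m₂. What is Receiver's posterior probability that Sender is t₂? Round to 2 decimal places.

0.81

P(m₂) = 0.15·0.3 + 0.55·0.8 + 0.3·0.2 = 0.545
P(t₂ | m₂) = (0.55·0.8) / 0.545 = 0.44 / 0.545 = 0.807339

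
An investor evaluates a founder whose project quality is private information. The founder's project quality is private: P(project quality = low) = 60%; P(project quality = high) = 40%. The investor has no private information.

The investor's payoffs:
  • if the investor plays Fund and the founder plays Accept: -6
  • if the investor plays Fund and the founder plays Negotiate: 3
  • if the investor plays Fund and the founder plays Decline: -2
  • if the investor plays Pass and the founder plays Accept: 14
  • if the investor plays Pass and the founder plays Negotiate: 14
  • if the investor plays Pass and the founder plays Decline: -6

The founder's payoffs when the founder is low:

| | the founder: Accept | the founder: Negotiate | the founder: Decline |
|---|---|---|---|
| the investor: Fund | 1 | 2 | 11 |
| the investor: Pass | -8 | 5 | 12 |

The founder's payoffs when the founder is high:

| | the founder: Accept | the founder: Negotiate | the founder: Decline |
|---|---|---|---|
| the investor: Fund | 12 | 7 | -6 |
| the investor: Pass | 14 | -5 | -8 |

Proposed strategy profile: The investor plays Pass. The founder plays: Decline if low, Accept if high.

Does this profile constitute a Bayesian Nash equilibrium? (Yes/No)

Yes

The investor plays Pass: E[Pass] = 0.6·(-6) + 0.4·(14) = 2; E[Fund] = -3.6. Best-responding. ✓
The founder (project quality low), facing Pass: Accept gives -8, Negotiate gives 5, Decline gives 12. Proposed Decline is best. ✓
The founder (project quality high), facing Pass: Accept gives 14, Negotiate gives -5, Decline gives -8. Proposed Accept is best. ✓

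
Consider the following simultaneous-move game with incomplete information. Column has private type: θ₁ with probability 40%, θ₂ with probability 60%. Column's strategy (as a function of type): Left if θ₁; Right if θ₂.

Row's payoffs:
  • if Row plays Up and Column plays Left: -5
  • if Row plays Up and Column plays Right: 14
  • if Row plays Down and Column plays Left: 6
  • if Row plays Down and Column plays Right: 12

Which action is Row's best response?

Down

Compute Row's expected payoff for each action, taking the expectation over Column's type.
E[Up] = 0.4·(-5) + 0.6·(14) = 6.4
E[Down] = 0.4·(6) + 0.6·(12) = 9.6
Best response: Down (9.6 is the largest).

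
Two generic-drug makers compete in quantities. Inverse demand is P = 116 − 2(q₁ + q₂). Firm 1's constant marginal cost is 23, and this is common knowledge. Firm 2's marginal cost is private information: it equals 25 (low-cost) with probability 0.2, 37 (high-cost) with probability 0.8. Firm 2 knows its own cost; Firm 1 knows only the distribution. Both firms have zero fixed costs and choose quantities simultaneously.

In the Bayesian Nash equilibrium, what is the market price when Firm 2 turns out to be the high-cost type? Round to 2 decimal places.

59.07

Firm 2 with cost c maximizes (116 − 2(q₁+q₂) − c)·q₂, giving q₂(c) = (116 − c − 2q₁)/4.
E[c₂] = 0.2·25 + 0.8·37 = 34.6
Firm 1's FOC against E[q₂] yields q₁ = (116 − 2·23 + E[c₂])/6 = (116 − 46 + 34.6)/6 = 17.4333.
q₂(high-cost) = 11.0333, so P = 116 − 2·(17.4333 + 11.0333) = 59.0667.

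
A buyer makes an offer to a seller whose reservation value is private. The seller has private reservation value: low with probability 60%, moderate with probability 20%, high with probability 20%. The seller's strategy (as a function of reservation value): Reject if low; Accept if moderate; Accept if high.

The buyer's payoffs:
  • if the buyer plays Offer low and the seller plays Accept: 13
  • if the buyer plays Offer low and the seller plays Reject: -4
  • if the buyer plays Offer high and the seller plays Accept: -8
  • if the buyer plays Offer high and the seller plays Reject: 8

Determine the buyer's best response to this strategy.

E[Offer low] = 0.6·(-4) + 0.2·(13) + 0.2·(13) = 2.8
E[Offer high] = 0.6·(8) + 0.2·(-8) + 0.2·(-8) = 1.6
Best response: Offer low (2.8 is the largest).

Offer low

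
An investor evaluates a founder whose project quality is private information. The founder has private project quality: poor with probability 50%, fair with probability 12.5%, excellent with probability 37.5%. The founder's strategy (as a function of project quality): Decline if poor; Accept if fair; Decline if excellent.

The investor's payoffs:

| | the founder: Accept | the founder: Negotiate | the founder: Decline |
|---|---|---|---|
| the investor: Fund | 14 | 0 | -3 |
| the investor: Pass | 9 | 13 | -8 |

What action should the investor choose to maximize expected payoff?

Compute the investor's expected payoff for each action, taking the expectation over the founder's type.
E[Fund] = 0.5·(-3) + 0.125·(14) + 0.375·(-3) = -0.875
E[Pass] = 0.5·(-8) + 0.125·(9) + 0.375·(-8) = -5.875
Best response: Fund (-0.875 is the largest).

Fund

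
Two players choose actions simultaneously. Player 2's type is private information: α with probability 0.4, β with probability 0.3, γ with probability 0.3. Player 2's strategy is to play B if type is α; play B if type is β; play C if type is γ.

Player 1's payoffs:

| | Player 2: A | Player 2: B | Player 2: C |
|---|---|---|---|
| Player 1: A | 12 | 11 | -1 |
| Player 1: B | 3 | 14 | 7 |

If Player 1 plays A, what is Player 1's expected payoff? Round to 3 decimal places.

7.400

Take the expectation over Player 2's type, weighting each type's action by its prior probability.
E[A] = 0.4·11 + 0.3·11 + 0.3·(-1) = 4.4 + 3.3 + (-0.3) = 7.4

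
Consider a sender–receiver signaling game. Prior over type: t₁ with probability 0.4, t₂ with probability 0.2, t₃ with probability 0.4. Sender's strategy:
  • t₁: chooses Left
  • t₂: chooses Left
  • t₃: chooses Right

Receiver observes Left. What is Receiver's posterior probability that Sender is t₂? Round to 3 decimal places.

P(Left) = 0.4·1 + 0.2·1 + 0.4·0 = 0.6
P(t₂ | Left) = (0.2·1) / 0.6 = 0.2 / 0.6 = 0.333333

0.333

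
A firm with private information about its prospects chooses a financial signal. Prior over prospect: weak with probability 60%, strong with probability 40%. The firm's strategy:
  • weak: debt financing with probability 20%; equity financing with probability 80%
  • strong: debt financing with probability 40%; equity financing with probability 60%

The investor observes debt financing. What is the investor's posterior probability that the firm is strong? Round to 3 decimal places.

P(debt financing) = 0.6·0.2 + 0.4·0.4 = 0.28
P(strong | debt financing) = (0.4·0.4) / 0.28 = 0.16 / 0.28 = 0.571429

0.571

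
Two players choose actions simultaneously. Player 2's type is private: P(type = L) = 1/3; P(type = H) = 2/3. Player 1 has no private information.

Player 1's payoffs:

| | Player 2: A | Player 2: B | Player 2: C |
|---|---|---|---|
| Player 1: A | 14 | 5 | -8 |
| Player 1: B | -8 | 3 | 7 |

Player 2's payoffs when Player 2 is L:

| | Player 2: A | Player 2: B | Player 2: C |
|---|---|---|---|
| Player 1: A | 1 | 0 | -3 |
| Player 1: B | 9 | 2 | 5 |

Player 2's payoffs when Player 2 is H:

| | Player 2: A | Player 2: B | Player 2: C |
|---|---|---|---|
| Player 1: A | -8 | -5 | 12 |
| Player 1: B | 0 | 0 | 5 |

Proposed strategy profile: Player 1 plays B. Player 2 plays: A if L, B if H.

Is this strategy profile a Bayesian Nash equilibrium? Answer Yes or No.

No

Player 1 plays B: E[B] = 1/3·(-8) + 2/3·(3) = -2/3; E[A] = 8. Not best-responding. ✗
Player 2 (type L), facing B: A gives 9, B gives 2, C gives 5. Proposed A is best. ✓
Player 2 (type H), facing B: A gives 0, B gives 0, C gives 5. Proposed B is not best — profitable deviation exists. ✗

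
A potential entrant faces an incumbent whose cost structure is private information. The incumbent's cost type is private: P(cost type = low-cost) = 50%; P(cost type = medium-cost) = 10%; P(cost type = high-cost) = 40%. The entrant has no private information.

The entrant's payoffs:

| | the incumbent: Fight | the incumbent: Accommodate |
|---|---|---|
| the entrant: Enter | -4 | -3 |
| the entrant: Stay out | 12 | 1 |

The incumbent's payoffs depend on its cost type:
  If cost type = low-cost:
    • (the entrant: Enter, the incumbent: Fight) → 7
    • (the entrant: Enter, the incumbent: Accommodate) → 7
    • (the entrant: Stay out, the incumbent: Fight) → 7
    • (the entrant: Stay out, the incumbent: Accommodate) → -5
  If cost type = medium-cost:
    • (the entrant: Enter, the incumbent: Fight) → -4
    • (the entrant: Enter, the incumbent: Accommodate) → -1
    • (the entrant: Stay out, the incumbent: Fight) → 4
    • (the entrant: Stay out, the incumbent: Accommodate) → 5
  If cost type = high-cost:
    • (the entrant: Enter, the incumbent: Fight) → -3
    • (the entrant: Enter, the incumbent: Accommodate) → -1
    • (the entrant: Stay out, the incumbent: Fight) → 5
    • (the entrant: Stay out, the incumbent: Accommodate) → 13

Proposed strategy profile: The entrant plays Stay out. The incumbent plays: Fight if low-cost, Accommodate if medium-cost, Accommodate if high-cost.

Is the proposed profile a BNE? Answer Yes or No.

Yes

A profile is a BNE iff every type of every player is best-responding given beliefs about the other side.
The entrant plays Stay out: E[Stay out] = 0.5·(12) + 0.1·(1) + 0.4·(1) = 6.5; E[Enter] = -3.5. Best-responding. ✓
The incumbent (cost type low-cost), facing Stay out: Fight gives 7, Accommodate gives -5. Proposed Fight is best. ✓
The incumbent (cost type medium-cost), facing Stay out: Fight gives 4, Accommodate gives 5. Proposed Accommodate is best. ✓
The incumbent (cost type high-cost), facing Stay out: Fight gives 5, Accommodate gives 13. Proposed Accommodate is best. ✓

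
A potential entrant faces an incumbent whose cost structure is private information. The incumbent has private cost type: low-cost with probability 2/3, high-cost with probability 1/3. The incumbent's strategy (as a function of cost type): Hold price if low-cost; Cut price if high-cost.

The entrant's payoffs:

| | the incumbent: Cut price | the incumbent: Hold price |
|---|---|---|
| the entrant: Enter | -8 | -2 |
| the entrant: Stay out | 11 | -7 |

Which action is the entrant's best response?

E[Enter] = 2/3·(-2) + 1/3·(-8) = -4
E[Stay out] = 2/3·(-7) + 1/3·(11) = -1
Best response: Stay out (-1 is the largest).

Stay out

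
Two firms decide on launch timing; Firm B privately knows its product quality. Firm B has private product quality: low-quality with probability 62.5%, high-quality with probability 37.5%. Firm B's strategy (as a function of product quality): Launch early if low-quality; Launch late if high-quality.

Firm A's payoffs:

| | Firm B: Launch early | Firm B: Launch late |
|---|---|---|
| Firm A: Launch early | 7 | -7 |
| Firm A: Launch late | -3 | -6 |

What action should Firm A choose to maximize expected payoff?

Launch early

E[Launch early] = 0.625·(7) + 0.375·(-7) = 1.75
E[Launch late] = 0.625·(-3) + 0.375·(-6) = -4.125
Best response: Launch early (1.75 is the largest).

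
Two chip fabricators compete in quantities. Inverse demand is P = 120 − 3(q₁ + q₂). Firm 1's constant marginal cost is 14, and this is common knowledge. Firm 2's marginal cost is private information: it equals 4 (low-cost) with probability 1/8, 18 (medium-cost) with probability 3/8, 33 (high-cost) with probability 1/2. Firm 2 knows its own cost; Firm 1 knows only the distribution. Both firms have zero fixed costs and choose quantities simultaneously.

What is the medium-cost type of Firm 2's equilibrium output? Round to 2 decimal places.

10.57

Firm 2 with cost c maximizes (120 − 3(q₁+q₂) − c)·q₂, giving q₂(c) = (120 − c − 3q₁)/6.
E[c₂] = 1/8·4 + 3/8·18 + 1/2·33 = 23.75
Firm 1's FOC against E[q₂] yields q₁ = (120 − 2·14 + E[c₂])/9 = (120 − 28 + 23.75)/9 = 12.8611.
q₂(medium-cost) = (120 − 18 − 3·12.8611)/6 = 10.5694.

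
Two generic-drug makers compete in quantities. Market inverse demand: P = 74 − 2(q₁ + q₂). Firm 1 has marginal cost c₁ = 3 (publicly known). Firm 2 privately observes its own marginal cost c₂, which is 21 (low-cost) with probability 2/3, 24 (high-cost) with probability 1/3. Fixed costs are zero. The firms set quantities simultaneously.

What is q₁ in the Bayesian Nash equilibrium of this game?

Firm 2 with cost c maximizes (74 − 2(q₁+q₂) − c)·q₂, giving q₂(c) = (74 − c − 2q₁)/4.
E[c₂] = 2/3·21 + 1/3·24 = 22
Firm 1's FOC against E[q₂] yields q₁ = (74 − 2·3 + E[c₂])/6 = (74 − 6 + 22)/6 = 15.

15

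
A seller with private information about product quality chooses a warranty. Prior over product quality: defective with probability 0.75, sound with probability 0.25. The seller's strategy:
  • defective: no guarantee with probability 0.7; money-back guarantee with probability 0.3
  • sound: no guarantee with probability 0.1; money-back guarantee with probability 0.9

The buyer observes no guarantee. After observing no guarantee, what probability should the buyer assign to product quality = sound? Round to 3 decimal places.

Apply Bayes' rule using the sender's strategy as the likelihood.
P(no guarantee) = 0.75·0.7 + 0.25·0.1 = 0.55
P(sound | no guarantee) = (0.25·0.1) / 0.55 = 0.025 / 0.55 = 0.0454545

0.045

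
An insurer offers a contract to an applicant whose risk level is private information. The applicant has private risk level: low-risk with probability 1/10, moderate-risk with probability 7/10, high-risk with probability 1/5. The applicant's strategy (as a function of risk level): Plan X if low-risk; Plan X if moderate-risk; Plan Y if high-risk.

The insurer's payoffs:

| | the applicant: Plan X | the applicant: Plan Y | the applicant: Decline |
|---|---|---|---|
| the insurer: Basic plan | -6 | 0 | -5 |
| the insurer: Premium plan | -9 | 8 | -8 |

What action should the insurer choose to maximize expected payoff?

Basic plan

Compute the insurer's expected payoff for each action, taking the expectation over the applicant's type.
E[Basic plan] = 1/10·(-6) + 7/10·(-6) + 1/5·(0) = -24/5
E[Premium plan] = 1/10·(-9) + 7/10·(-9) + 1/5·(8) = -28/5
Best response: Basic plan (-24/5 is the largest).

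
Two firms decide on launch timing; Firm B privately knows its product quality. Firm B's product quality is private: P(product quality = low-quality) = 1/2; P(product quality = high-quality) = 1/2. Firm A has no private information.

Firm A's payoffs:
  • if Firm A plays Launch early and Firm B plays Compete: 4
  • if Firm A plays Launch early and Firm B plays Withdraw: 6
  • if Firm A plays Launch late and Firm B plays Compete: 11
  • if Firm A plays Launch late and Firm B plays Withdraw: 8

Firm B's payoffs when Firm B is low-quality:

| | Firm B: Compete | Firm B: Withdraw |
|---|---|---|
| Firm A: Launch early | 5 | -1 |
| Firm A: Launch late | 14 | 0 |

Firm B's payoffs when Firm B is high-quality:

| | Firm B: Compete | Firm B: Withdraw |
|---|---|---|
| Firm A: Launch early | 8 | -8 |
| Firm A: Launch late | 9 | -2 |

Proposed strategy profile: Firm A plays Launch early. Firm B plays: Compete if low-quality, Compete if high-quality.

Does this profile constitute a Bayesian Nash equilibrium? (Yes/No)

Firm A plays Launch early: E[Launch early] = 1/2·(4) + 1/2·(4) = 4; E[Launch late] = 11. Not best-responding. ✗
Firm B (product quality low-quality), facing Launch early: Compete gives 5, Withdraw gives -1. Proposed Compete is best. ✓
Firm B (product quality high-quality), facing Launch early: Compete gives 8, Withdraw gives -8. Proposed Compete is best. ✓

No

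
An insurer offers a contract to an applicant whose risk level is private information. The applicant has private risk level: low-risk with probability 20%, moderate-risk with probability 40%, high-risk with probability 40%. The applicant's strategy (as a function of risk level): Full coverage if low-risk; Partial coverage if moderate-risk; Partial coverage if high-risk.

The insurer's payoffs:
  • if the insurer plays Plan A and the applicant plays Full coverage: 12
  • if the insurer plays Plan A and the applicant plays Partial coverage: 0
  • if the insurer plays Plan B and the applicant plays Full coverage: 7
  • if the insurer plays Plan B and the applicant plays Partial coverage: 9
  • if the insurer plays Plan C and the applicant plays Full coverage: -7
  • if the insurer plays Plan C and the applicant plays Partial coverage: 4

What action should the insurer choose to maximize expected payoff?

E[Plan A] = 0.2·(12) + 0.4·(0) + 0.4·(0) = 2.4
E[Plan B] = 0.2·(7) + 0.4·(9) + 0.4·(9) = 8.6
E[Plan C] = 0.2·(-7) + 0.4·(4) + 0.4·(4) = 1.8
Best response: Plan B (8.6 is the largest).

Plan B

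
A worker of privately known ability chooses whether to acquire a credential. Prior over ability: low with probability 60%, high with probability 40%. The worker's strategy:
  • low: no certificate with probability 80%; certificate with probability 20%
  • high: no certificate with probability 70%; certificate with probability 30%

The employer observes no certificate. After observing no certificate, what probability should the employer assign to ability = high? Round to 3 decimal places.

P(no certificate) = 0.6·0.8 + 0.4·0.7 = 0.76
P(high | no certificate) = (0.4·0.7) / 0.76 = 0.28 / 0.76 = 0.368421

0.368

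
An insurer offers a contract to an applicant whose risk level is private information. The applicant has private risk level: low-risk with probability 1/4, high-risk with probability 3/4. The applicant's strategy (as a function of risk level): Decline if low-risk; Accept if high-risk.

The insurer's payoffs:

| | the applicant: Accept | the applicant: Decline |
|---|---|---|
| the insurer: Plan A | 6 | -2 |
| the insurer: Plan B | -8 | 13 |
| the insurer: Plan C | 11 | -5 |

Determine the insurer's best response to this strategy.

Plan C

Compute the insurer's expected payoff for each action, taking the expectation over the applicant's type.
E[Plan A] = 1/4·(-2) + 3/4·(6) = 4
E[Plan B] = 1/4·(13) + 3/4·(-8) = -11/4
E[Plan C] = 1/4·(-5) + 3/4·(11) = 7
Best response: Plan C (7 is the largest).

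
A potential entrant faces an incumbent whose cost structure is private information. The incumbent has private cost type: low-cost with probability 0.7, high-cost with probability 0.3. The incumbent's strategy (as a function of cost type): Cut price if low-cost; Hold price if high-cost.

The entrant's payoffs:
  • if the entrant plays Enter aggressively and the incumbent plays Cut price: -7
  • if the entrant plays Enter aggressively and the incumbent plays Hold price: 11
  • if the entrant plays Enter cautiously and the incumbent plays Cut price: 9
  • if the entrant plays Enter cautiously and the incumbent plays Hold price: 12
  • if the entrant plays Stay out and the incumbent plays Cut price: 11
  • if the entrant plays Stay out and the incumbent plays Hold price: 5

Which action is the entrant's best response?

E[Enter aggressively] = 0.7·(-7) + 0.3·(11) = -1.6
E[Enter cautiously] = 0.7·(9) + 0.3·(12) = 9.9
E[Stay out] = 0.7·(11) + 0.3·(5) = 9.2
Best response: Enter cautiously (9.9 is the largest).

Enter cautiously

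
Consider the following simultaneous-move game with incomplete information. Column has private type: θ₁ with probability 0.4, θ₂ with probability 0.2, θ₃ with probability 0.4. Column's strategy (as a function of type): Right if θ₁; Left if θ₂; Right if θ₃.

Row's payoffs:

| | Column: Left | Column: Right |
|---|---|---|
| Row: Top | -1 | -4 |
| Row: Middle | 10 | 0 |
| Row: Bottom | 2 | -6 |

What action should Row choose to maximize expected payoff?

Middle

Compute Row's expected payoff for each action, taking the expectation over Column's type.
E[Top] = 0.4·(-4) + 0.2·(-1) + 0.4·(-4) = -3.4
E[Middle] = 0.4·(0) + 0.2·(10) + 0.4·(0) = 2
E[Bottom] = 0.4·(-6) + 0.2·(2) + 0.4·(-6) = -4.4
Best response: Middle (2 is the largest).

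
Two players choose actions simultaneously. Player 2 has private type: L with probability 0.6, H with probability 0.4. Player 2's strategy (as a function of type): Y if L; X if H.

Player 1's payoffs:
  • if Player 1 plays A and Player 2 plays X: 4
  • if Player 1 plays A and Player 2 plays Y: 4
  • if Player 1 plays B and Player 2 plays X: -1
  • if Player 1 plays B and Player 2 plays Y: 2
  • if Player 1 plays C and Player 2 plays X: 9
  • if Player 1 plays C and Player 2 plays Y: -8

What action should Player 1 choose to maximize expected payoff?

A

E[A] = 0.6·(4) + 0.4·(4) = 4
E[B] = 0.6·(2) + 0.4·(-1) = 0.8
E[C] = 0.6·(-8) + 0.4·(9) = -1.2
Best response: A (4 is the largest).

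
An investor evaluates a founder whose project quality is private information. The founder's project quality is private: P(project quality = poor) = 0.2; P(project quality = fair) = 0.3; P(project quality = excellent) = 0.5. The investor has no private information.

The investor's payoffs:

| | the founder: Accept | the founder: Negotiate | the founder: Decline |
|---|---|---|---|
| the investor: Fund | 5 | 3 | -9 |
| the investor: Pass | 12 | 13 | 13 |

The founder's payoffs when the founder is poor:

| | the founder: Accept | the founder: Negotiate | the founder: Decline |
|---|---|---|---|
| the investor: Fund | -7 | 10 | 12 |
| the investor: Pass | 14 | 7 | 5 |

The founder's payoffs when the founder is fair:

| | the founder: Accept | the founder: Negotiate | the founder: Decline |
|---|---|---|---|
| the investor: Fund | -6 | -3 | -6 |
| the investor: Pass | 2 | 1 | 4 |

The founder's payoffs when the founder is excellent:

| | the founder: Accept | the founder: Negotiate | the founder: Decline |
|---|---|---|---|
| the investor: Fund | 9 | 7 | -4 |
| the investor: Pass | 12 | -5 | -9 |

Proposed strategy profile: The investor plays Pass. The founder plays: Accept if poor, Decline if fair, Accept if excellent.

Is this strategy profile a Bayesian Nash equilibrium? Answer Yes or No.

Yes

The investor plays Pass: E[Pass] = 0.2·(12) + 0.3·(13) + 0.5·(12) = 12.3; E[Fund] = 0.8. Best-responding. ✓
The founder (project quality poor), facing Pass: Accept gives 14, Negotiate gives 7, Decline gives 5. Proposed Accept is best. ✓
The founder (project quality fair), facing Pass: Accept gives 2, Negotiate gives 1, Decline gives 4. Proposed Decline is best. ✓
The founder (project quality excellent), facing Pass: Accept gives 12, Negotiate gives -5, Decline gives -9. Proposed Accept is best. ✓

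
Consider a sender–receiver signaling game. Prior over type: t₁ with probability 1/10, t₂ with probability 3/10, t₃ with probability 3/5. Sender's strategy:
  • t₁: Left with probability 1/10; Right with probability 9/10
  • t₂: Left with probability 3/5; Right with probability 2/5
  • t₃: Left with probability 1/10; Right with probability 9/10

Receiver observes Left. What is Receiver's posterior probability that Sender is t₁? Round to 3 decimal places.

P(Left) = (1/10)·(1/10) + (3/10)·(3/5) + (3/5)·(1/10) = 1/4
P(t₁ | Left) = ((1/10)·(1/10)) / (1/4) = (1/100) / (1/4) = 1/25

0.040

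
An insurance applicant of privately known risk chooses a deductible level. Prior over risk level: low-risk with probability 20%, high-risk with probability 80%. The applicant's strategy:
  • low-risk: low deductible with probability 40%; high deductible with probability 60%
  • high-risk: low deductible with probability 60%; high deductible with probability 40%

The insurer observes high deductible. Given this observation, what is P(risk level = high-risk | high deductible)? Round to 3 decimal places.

0.727

Apply Bayes' rule using the sender's strategy as the likelihood.
P(high deductible) = 0.2·0.6 + 0.8·0.4 = 0.44
P(high-risk | high deductible) = (0.8·0.4) / 0.44 = 0.32 / 0.44 = 0.727273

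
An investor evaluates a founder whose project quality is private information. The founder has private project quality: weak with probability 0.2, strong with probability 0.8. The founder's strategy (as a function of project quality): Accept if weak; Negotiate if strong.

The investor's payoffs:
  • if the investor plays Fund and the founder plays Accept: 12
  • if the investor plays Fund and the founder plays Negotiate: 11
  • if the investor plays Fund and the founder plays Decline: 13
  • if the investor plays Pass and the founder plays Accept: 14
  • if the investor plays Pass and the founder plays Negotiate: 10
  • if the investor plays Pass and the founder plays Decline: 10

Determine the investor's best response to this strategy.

Compute the investor's expected payoff for each action, taking the expectation over the founder's type.
E[Fund] = 0.2·(12) + 0.8·(11) = 11.2
E[Pass] = 0.2·(14) + 0.8·(10) = 10.8
Best response: Fund (11.2 is the largest).

Fund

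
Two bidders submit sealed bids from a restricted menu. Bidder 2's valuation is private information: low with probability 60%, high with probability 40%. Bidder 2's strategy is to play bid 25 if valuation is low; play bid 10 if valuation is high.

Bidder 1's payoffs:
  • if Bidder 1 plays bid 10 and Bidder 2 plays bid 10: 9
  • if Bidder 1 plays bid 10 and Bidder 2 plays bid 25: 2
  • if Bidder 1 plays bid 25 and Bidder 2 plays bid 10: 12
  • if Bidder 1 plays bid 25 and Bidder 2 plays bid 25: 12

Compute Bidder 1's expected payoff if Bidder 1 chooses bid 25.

E[bid 25] = 0.6·12 + 0.4·12 = 7.2 + 4.8 = 12

12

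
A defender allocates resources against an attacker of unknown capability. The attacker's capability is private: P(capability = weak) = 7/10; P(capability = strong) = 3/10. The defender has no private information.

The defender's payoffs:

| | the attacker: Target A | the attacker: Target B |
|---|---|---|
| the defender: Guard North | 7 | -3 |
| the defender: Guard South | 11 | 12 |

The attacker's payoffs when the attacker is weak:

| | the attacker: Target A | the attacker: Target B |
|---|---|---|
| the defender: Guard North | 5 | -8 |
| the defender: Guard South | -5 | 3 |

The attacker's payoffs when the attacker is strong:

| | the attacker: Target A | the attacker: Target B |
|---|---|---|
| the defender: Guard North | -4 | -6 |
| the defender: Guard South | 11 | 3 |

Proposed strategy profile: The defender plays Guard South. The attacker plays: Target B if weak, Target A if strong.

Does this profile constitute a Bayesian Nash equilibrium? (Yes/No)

The defender plays Guard South: E[Guard South] = 7/10·(12) + 3/10·(11) = 117/10; E[Guard North] = 0. Best-responding. ✓
The attacker (capability weak), facing Guard South: Target A gives -5, Target B gives 3. Proposed Target B is best. ✓
The attacker (capability strong), facing Guard South: Target A gives 11, Target B gives 3. Proposed Target A is best. ✓

Yes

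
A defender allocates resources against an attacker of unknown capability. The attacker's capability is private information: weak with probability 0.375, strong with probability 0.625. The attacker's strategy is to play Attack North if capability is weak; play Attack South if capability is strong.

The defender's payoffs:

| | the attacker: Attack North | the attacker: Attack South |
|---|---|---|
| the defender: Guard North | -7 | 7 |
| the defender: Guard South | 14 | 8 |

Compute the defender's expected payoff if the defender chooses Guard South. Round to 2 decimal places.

10.25

E[Guard South] = 0.375·14 + 0.625·8 = 5.25 + 5 = 10.25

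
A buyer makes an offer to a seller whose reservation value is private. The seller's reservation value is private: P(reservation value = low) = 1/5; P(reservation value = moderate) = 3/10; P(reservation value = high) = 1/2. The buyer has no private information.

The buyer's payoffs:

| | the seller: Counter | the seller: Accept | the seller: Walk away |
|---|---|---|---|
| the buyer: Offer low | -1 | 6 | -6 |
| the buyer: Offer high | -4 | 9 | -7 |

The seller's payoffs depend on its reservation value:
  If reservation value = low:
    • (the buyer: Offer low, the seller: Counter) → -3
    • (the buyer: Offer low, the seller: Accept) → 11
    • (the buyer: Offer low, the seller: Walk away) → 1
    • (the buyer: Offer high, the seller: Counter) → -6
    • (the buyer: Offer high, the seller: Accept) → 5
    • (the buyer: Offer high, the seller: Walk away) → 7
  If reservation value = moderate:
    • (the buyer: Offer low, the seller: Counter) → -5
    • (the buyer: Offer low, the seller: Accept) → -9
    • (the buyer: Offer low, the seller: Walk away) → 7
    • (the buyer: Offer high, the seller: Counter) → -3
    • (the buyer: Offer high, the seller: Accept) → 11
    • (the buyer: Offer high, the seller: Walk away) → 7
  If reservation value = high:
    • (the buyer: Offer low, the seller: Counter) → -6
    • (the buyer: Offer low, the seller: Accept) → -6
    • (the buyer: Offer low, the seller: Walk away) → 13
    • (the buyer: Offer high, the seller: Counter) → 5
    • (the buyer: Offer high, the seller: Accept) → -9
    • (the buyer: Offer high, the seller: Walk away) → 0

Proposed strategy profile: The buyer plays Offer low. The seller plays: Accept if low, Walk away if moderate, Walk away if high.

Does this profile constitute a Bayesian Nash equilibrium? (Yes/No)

The buyer plays Offer low: E[Offer low] = 1/5·(6) + 3/10·(-6) + 1/2·(-6) = -18/5; E[Offer high] = -19/5. Best-responding. ✓
The seller (reservation value low), facing Offer low: Counter gives -3, Accept gives 11, Walk away gives 1. Proposed Accept is best. ✓
The seller (reservation value moderate), facing Offer low: Counter gives -5, Accept gives -9, Walk away gives 7. Proposed Walk away is best. ✓
The seller (reservation value high), facing Offer low: Counter gives -6, Accept gives -6, Walk away gives 13. Proposed Walk away is best. ✓

Yes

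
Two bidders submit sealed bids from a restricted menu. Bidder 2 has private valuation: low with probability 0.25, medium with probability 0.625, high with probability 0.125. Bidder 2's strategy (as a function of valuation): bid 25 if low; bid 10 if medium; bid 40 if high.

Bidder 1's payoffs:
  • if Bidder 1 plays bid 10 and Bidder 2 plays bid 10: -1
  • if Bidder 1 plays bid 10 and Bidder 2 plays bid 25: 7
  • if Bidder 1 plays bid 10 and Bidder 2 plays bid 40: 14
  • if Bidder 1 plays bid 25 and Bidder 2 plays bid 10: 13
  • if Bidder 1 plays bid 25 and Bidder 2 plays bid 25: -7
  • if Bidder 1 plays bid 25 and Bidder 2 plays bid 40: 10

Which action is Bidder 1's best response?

bid 25

Compute Bidder 1's expected payoff for each action, taking the expectation over Bidder 2's type.
E[bid 10] = 0.25·(7) + 0.625·(-1) + 0.125·(14) = 2.875
E[bid 25] = 0.25·(-7) + 0.625·(13) + 0.125·(10) = 7.625
Best response: bid 25 (7.625 is the largest).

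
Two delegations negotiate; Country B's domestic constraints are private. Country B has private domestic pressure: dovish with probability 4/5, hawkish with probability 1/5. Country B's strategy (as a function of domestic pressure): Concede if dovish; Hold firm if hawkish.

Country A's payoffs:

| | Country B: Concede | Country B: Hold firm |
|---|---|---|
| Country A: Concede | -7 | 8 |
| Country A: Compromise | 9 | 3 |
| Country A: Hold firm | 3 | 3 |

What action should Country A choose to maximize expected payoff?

Compromise

E[Concede] = 4/5·(-7) + 1/5·(8) = -4
E[Compromise] = 4/5·(9) + 1/5·(3) = 39/5
E[Hold firm] = 4/5·(3) + 1/5·(3) = 3
Best response: Compromise (39/5 is the largest).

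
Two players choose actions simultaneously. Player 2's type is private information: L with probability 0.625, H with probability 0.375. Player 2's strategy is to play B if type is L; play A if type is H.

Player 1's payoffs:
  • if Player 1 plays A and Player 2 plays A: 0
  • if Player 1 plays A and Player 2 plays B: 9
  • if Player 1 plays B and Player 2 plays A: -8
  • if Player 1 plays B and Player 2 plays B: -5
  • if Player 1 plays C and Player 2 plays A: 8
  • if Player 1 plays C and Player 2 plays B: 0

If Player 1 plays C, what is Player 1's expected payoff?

E[C] = 0.625·0 + 0.375·8 = 0 + 3 = 3

3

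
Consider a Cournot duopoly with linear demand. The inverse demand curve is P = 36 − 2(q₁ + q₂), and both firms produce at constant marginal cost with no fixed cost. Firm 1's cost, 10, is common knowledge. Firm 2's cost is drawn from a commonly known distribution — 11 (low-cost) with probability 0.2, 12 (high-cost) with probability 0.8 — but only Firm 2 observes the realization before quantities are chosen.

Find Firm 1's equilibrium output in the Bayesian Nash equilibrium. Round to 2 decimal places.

4.63

Type-c best response for Firm 2: q₂(c) = (36 − c)/4 − q₁/2.
Firm 1 maximizes expected profit; its first-order condition is 36 − 4q₁ − 2E[q₂] − 10 = 0.
Substituting E[q₂] and solving: E[c₂] = 11.8, so q₁ = (36 − 2·10 + 11.8)/6 = 4.63333.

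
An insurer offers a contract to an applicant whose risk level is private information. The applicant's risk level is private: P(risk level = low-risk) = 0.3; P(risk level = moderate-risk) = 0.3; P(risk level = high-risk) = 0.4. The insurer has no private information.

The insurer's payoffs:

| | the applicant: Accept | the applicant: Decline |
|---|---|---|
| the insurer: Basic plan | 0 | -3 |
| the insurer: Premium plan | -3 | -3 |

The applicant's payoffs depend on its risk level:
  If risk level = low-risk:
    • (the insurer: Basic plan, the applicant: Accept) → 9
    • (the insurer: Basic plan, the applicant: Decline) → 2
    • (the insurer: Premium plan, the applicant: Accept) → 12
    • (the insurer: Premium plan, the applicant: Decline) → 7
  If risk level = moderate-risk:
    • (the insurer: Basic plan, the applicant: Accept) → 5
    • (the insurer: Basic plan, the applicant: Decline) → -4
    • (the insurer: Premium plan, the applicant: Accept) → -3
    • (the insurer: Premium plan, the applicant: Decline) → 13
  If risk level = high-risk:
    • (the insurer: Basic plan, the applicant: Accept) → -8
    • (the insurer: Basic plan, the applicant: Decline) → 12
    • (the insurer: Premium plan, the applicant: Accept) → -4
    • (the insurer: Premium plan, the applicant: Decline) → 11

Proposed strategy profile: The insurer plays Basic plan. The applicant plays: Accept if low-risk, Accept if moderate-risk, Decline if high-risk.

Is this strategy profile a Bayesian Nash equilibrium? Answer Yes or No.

The insurer plays Basic plan: E[Basic plan] = 0.3·(0) + 0.3·(0) + 0.4·(-3) = -1.2; E[Premium plan] = -3. Best-responding. ✓
The applicant (risk level low-risk), facing Basic plan: Accept gives 9, Decline gives 2. Proposed Accept is best. ✓
The applicant (risk level moderate-risk), facing Basic plan: Accept gives 5, Decline gives -4. Proposed Accept is best. ✓
The applicant (risk level high-risk), facing Basic plan: Accept gives -8, Decline gives 12. Proposed Decline is best. ✓

Yes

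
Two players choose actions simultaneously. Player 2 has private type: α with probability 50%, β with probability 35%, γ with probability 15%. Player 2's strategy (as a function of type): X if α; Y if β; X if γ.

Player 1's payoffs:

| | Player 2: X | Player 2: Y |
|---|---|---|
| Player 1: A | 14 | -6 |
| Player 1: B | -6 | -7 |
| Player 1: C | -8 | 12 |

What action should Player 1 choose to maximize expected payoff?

A

E[A] = 0.5·(14) + 0.35·(-6) + 0.15·(14) = 7
E[B] = 0.5·(-6) + 0.35·(-7) + 0.15·(-6) = -6.35
E[C] = 0.5·(-8) + 0.35·(12) + 0.15·(-8) = -1
Best response: A (7 is the largest).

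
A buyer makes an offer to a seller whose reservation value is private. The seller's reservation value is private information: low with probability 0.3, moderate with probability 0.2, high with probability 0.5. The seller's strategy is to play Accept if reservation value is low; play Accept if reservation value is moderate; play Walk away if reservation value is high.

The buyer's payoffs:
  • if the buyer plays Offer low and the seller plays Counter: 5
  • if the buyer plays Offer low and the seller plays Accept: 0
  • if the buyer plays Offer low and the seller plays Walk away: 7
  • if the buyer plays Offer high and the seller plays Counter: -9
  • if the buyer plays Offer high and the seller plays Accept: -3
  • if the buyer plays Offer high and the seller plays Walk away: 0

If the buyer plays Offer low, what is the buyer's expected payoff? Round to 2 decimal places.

3.50

Take the expectation over the seller's reservation value, weighting each type's action by its prior probability.
E[Offer low] = 0.3·0 + 0.2·0 + 0.5·7 = 0 + 0 + 3.5 = 3.5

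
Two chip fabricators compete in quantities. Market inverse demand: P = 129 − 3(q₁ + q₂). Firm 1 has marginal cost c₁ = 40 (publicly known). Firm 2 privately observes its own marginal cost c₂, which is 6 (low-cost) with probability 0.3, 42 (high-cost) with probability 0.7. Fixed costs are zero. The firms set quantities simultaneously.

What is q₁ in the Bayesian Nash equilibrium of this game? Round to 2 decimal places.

8.91

Type-c best response for Firm 2: q₂(c) = (129 − c)/6 − q₁/2.
Firm 1 maximizes expected profit; its first-order condition is 129 − 6q₁ − 3E[q₂] − 40 = 0.
Substituting E[q₂] and solving: E[c₂] = 31.2, so q₁ = (129 − 2·40 + 31.2)/9 = 8.91111.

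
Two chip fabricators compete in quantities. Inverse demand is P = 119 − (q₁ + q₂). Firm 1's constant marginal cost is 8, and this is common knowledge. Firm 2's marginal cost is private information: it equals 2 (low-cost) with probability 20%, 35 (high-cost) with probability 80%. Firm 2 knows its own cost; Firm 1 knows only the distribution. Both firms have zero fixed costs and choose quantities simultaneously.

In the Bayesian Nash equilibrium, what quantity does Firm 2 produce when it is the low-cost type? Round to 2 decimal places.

36.60

Firm 2 with cost c maximizes (119 − (q₁+q₂) − c)·q₂, giving q₂(c) = (119 − c − q₁)/2.
E[c₂] = 0.2·2 + 0.8·35 = 28.4
Firm 1's FOC against E[q₂] yields q₁ = (119 − 2·8 + E[c₂])/3 = (119 − 16 + 28.4)/3 = 43.8.
q₂(low-cost) = (119 − 2 − 43.8)/2 = 36.6.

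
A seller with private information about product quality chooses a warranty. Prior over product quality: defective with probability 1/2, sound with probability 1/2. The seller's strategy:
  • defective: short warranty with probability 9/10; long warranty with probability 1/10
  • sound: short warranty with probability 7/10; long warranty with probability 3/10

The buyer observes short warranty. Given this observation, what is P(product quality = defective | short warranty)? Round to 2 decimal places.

Apply Bayes' rule using the sender's strategy as the likelihood.
P(short warranty) = (1/2)·(9/10) + (1/2)·(7/10) = 4/5
P(defective | short warranty) = ((1/2)·(9/10)) / (4/5) = (9/20) / (4/5) = 9/16

0.56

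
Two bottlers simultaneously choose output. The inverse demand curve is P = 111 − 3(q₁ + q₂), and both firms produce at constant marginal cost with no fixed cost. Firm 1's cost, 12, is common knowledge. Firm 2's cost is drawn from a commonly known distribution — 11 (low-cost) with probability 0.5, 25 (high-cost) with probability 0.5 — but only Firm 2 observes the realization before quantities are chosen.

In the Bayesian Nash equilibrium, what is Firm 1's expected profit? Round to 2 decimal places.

Type-c best response for Firm 2: q₂(c) = (111 − c)/6 − q₁/2.
Firm 1 maximizes expected profit; its first-order condition is 111 − 6q₁ − 3E[q₂] − 12 = 0.
Substituting E[q₂] and solving: E[c₂] = 18, so q₁ = (111 − 2·12 + 18)/9 = 11.6667.
E[P] = 111 − 3·(q₁ + E[q₂]) = 47; Firm 1's expected profit = (E[P] − 12)·q₁ = (47 − 12)·11.6667 = 408.333.

408.33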